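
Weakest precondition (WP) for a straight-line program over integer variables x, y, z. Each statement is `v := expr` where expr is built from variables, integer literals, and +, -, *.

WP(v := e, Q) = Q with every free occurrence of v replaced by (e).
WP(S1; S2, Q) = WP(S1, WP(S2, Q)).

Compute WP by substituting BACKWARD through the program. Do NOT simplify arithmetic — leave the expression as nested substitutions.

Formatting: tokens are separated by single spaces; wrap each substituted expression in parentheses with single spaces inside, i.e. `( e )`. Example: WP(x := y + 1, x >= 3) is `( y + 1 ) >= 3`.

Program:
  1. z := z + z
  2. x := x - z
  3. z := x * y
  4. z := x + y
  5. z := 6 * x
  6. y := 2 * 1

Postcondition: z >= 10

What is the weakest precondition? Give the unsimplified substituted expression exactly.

Answer: ( 6 * ( x - ( z + z ) ) ) >= 10

Derivation:
post: z >= 10
stmt 6: y := 2 * 1  -- replace 0 occurrence(s) of y with (2 * 1)
  => z >= 10
stmt 5: z := 6 * x  -- replace 1 occurrence(s) of z with (6 * x)
  => ( 6 * x ) >= 10
stmt 4: z := x + y  -- replace 0 occurrence(s) of z with (x + y)
  => ( 6 * x ) >= 10
stmt 3: z := x * y  -- replace 0 occurrence(s) of z with (x * y)
  => ( 6 * x ) >= 10
stmt 2: x := x - z  -- replace 1 occurrence(s) of x with (x - z)
  => ( 6 * ( x - z ) ) >= 10
stmt 1: z := z + z  -- replace 1 occurrence(s) of z with (z + z)
  => ( 6 * ( x - ( z + z ) ) ) >= 10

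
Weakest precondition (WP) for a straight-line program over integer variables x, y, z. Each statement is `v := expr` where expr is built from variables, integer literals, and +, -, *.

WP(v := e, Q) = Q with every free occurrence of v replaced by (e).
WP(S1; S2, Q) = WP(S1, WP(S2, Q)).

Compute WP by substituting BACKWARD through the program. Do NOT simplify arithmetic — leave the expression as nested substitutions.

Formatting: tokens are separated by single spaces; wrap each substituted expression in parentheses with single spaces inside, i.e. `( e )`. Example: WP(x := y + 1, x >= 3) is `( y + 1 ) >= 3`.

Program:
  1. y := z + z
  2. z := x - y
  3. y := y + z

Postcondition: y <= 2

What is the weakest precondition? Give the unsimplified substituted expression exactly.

post: y <= 2
stmt 3: y := y + z  -- replace 1 occurrence(s) of y with (y + z)
  => ( y + z ) <= 2
stmt 2: z := x - y  -- replace 1 occurrence(s) of z with (x - y)
  => ( y + ( x - y ) ) <= 2
stmt 1: y := z + z  -- replace 2 occurrence(s) of y with (z + z)
  => ( ( z + z ) + ( x - ( z + z ) ) ) <= 2

Answer: ( ( z + z ) + ( x - ( z + z ) ) ) <= 2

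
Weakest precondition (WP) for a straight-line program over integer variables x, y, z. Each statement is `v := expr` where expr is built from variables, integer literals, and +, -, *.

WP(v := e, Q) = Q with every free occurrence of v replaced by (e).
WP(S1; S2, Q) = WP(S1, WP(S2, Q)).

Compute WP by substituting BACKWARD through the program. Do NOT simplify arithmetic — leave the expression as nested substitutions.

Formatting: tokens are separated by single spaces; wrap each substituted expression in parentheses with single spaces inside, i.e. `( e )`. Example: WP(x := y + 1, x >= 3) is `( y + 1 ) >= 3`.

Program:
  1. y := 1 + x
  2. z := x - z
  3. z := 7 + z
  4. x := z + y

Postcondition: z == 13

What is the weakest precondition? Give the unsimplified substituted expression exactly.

Answer: ( 7 + ( x - z ) ) == 13

Derivation:
post: z == 13
stmt 4: x := z + y  -- replace 0 occurrence(s) of x with (z + y)
  => z == 13
stmt 3: z := 7 + z  -- replace 1 occurrence(s) of z with (7 + z)
  => ( 7 + z ) == 13
stmt 2: z := x - z  -- replace 1 occurrence(s) of z with (x - z)
  => ( 7 + ( x - z ) ) == 13
stmt 1: y := 1 + x  -- replace 0 occurrence(s) of y with (1 + x)
  => ( 7 + ( x - z ) ) == 13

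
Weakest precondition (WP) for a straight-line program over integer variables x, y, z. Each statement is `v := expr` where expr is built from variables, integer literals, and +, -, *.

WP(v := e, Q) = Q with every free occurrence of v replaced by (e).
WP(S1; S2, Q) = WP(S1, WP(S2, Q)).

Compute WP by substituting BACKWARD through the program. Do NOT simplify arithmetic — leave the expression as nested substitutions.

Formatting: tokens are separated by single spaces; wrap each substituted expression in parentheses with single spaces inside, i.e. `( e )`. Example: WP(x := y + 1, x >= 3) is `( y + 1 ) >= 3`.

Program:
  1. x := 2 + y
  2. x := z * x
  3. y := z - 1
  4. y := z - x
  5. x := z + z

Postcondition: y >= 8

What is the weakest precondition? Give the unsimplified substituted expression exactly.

Answer: ( z - ( z * ( 2 + y ) ) ) >= 8

Derivation:
post: y >= 8
stmt 5: x := z + z  -- replace 0 occurrence(s) of x with (z + z)
  => y >= 8
stmt 4: y := z - x  -- replace 1 occurrence(s) of y with (z - x)
  => ( z - x ) >= 8
stmt 3: y := z - 1  -- replace 0 occurrence(s) of y with (z - 1)
  => ( z - x ) >= 8
stmt 2: x := z * x  -- replace 1 occurrence(s) of x with (z * x)
  => ( z - ( z * x ) ) >= 8
stmt 1: x := 2 + y  -- replace 1 occurrence(s) of x with (2 + y)
  => ( z - ( z * ( 2 + y ) ) ) >= 8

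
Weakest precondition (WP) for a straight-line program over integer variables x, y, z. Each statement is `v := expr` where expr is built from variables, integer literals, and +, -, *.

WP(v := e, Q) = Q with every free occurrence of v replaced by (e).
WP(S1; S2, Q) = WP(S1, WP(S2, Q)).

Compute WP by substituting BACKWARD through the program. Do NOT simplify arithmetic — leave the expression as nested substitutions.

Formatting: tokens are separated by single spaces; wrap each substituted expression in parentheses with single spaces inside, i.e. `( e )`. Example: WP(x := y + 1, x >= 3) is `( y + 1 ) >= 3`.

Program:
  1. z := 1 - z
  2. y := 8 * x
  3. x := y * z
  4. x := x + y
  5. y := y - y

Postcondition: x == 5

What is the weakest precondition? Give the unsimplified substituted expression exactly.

post: x == 5
stmt 5: y := y - y  -- replace 0 occurrence(s) of y with (y - y)
  => x == 5
stmt 4: x := x + y  -- replace 1 occurrence(s) of x with (x + y)
  => ( x + y ) == 5
stmt 3: x := y * z  -- replace 1 occurrence(s) of x with (y * z)
  => ( ( y * z ) + y ) == 5
stmt 2: y := 8 * x  -- replace 2 occurrence(s) of y with (8 * x)
  => ( ( ( 8 * x ) * z ) + ( 8 * x ) ) == 5
stmt 1: z := 1 - z  -- replace 1 occurrence(s) of z with (1 - z)
  => ( ( ( 8 * x ) * ( 1 - z ) ) + ( 8 * x ) ) == 5

Answer: ( ( ( 8 * x ) * ( 1 - z ) ) + ( 8 * x ) ) == 5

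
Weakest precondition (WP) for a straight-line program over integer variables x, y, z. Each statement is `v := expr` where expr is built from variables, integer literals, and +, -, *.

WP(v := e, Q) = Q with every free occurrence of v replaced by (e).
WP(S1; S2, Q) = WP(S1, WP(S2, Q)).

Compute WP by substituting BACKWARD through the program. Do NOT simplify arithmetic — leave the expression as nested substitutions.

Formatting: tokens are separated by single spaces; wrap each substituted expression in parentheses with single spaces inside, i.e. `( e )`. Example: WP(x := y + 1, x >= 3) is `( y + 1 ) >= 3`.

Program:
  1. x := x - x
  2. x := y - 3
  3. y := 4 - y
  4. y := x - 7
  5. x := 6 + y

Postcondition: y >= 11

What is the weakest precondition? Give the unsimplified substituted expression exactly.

post: y >= 11
stmt 5: x := 6 + y  -- replace 0 occurrence(s) of x with (6 + y)
  => y >= 11
stmt 4: y := x - 7  -- replace 1 occurrence(s) of y with (x - 7)
  => ( x - 7 ) >= 11
stmt 3: y := 4 - y  -- replace 0 occurrence(s) of y with (4 - y)
  => ( x - 7 ) >= 11
stmt 2: x := y - 3  -- replace 1 occurrence(s) of x with (y - 3)
  => ( ( y - 3 ) - 7 ) >= 11
stmt 1: x := x - x  -- replace 0 occurrence(s) of x with (x - x)
  => ( ( y - 3 ) - 7 ) >= 11

Answer: ( ( y - 3 ) - 7 ) >= 11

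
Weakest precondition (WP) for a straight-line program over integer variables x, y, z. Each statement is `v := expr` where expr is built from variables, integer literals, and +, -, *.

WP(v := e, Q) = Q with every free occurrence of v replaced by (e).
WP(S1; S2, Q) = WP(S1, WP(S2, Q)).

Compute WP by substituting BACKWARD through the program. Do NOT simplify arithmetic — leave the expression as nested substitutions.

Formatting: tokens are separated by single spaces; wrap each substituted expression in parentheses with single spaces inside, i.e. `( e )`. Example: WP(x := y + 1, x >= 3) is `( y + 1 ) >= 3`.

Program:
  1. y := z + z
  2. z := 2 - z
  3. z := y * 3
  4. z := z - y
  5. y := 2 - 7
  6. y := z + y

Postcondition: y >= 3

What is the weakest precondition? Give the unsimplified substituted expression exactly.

Answer: ( ( ( ( z + z ) * 3 ) - ( z + z ) ) + ( 2 - 7 ) ) >= 3

Derivation:
post: y >= 3
stmt 6: y := z + y  -- replace 1 occurrence(s) of y with (z + y)
  => ( z + y ) >= 3
stmt 5: y := 2 - 7  -- replace 1 occurrence(s) of y with (2 - 7)
  => ( z + ( 2 - 7 ) ) >= 3
stmt 4: z := z - y  -- replace 1 occurrence(s) of z with (z - y)
  => ( ( z - y ) + ( 2 - 7 ) ) >= 3
stmt 3: z := y * 3  -- replace 1 occurrence(s) of z with (y * 3)
  => ( ( ( y * 3 ) - y ) + ( 2 - 7 ) ) >= 3
stmt 2: z := 2 - z  -- replace 0 occurrence(s) of z with (2 - z)
  => ( ( ( y * 3 ) - y ) + ( 2 - 7 ) ) >= 3
stmt 1: y := z + z  -- replace 2 occurrence(s) of y with (z + z)
  => ( ( ( ( z + z ) * 3 ) - ( z + z ) ) + ( 2 - 7 ) ) >= 3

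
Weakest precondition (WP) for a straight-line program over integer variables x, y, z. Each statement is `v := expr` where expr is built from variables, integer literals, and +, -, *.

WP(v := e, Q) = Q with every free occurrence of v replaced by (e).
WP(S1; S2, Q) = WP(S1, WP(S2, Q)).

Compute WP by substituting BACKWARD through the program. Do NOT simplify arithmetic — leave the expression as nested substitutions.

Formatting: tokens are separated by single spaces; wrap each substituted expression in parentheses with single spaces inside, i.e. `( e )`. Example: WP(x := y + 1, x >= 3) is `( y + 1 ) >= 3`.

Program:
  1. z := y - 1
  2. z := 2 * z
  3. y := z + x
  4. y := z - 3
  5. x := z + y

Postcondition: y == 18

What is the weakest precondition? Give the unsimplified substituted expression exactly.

post: y == 18
stmt 5: x := z + y  -- replace 0 occurrence(s) of x with (z + y)
  => y == 18
stmt 4: y := z - 3  -- replace 1 occurrence(s) of y with (z - 3)
  => ( z - 3 ) == 18
stmt 3: y := z + x  -- replace 0 occurrence(s) of y with (z + x)
  => ( z - 3 ) == 18
stmt 2: z := 2 * z  -- replace 1 occurrence(s) of z with (2 * z)
  => ( ( 2 * z ) - 3 ) == 18
stmt 1: z := y - 1  -- replace 1 occurrence(s) of z with (y - 1)
  => ( ( 2 * ( y - 1 ) ) - 3 ) == 18

Answer: ( ( 2 * ( y - 1 ) ) - 3 ) == 18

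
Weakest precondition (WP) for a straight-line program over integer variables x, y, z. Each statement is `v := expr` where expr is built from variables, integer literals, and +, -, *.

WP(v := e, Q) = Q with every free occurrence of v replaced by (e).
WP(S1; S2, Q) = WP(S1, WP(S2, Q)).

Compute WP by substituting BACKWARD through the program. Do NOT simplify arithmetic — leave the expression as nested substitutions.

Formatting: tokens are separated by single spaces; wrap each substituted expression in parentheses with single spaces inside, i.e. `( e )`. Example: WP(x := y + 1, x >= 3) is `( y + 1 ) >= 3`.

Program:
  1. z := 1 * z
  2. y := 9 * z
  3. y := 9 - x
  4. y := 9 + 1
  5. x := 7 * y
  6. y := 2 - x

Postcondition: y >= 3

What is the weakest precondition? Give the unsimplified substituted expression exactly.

post: y >= 3
stmt 6: y := 2 - x  -- replace 1 occurrence(s) of y with (2 - x)
  => ( 2 - x ) >= 3
stmt 5: x := 7 * y  -- replace 1 occurrence(s) of x with (7 * y)
  => ( 2 - ( 7 * y ) ) >= 3
stmt 4: y := 9 + 1  -- replace 1 occurrence(s) of y with (9 + 1)
  => ( 2 - ( 7 * ( 9 + 1 ) ) ) >= 3
stmt 3: y := 9 - x  -- replace 0 occurrence(s) of y with (9 - x)
  => ( 2 - ( 7 * ( 9 + 1 ) ) ) >= 3
stmt 2: y := 9 * z  -- replace 0 occurrence(s) of y with (9 * z)
  => ( 2 - ( 7 * ( 9 + 1 ) ) ) >= 3
stmt 1: z := 1 * z  -- replace 0 occurrence(s) of z with (1 * z)
  => ( 2 - ( 7 * ( 9 + 1 ) ) ) >= 3

Answer: ( 2 - ( 7 * ( 9 + 1 ) ) ) >= 3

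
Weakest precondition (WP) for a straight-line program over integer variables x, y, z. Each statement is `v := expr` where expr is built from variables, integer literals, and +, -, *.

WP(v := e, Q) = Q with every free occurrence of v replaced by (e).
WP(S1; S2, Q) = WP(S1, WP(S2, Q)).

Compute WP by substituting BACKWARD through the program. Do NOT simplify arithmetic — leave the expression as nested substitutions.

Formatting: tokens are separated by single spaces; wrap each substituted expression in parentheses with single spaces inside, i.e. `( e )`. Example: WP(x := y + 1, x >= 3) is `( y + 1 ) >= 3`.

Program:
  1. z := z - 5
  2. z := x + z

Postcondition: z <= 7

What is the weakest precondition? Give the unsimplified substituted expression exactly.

Answer: ( x + ( z - 5 ) ) <= 7

Derivation:
post: z <= 7
stmt 2: z := x + z  -- replace 1 occurrence(s) of z with (x + z)
  => ( x + z ) <= 7
stmt 1: z := z - 5  -- replace 1 occurrence(s) of z with (z - 5)
  => ( x + ( z - 5 ) ) <= 7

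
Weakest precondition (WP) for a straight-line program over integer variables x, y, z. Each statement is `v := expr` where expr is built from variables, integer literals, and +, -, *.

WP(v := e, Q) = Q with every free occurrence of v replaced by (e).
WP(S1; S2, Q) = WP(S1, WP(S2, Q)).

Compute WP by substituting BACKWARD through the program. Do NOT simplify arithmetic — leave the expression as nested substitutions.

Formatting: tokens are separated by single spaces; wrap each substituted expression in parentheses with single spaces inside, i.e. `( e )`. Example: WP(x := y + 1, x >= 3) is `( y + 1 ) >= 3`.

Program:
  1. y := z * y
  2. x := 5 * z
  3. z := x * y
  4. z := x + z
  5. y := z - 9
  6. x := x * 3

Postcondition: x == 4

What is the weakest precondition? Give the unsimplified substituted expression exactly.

post: x == 4
stmt 6: x := x * 3  -- replace 1 occurrence(s) of x with (x * 3)
  => ( x * 3 ) == 4
stmt 5: y := z - 9  -- replace 0 occurrence(s) of y with (z - 9)
  => ( x * 3 ) == 4
stmt 4: z := x + z  -- replace 0 occurrence(s) of z with (x + z)
  => ( x * 3 ) == 4
stmt 3: z := x * y  -- replace 0 occurrence(s) of z with (x * y)
  => ( x * 3 ) == 4
stmt 2: x := 5 * z  -- replace 1 occurrence(s) of x with (5 * z)
  => ( ( 5 * z ) * 3 ) == 4
stmt 1: y := z * y  -- replace 0 occurrence(s) of y with (z * y)
  => ( ( 5 * z ) * 3 ) == 4

Answer: ( ( 5 * z ) * 3 ) == 4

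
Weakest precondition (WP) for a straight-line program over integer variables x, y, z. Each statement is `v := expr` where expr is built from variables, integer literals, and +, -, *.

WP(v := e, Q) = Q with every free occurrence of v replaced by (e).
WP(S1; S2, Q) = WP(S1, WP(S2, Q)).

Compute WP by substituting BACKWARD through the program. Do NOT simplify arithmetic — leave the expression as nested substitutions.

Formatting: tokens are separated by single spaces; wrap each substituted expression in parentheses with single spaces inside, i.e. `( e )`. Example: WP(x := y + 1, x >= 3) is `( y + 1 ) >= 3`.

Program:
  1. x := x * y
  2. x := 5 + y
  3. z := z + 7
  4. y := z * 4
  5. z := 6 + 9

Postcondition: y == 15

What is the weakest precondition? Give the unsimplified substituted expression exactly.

post: y == 15
stmt 5: z := 6 + 9  -- replace 0 occurrence(s) of z with (6 + 9)
  => y == 15
stmt 4: y := z * 4  -- replace 1 occurrence(s) of y with (z * 4)
  => ( z * 4 ) == 15
stmt 3: z := z + 7  -- replace 1 occurrence(s) of z with (z + 7)
  => ( ( z + 7 ) * 4 ) == 15
stmt 2: x := 5 + y  -- replace 0 occurrence(s) of x with (5 + y)
  => ( ( z + 7 ) * 4 ) == 15
stmt 1: x := x * y  -- replace 0 occurrence(s) of x with (x * y)
  => ( ( z + 7 ) * 4 ) == 15

Answer: ( ( z + 7 ) * 4 ) == 15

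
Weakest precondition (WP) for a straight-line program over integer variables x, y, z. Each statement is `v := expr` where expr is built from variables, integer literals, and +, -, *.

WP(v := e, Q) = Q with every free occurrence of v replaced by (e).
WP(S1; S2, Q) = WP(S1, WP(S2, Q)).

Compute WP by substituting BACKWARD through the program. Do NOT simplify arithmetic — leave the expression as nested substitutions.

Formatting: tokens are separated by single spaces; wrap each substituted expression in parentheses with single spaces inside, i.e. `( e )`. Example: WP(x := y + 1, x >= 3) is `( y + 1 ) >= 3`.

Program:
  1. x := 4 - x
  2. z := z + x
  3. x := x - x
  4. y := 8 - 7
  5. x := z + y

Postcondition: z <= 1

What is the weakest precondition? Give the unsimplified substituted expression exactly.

Answer: ( z + ( 4 - x ) ) <= 1

Derivation:
post: z <= 1
stmt 5: x := z + y  -- replace 0 occurrence(s) of x with (z + y)
  => z <= 1
stmt 4: y := 8 - 7  -- replace 0 occurrence(s) of y with (8 - 7)
  => z <= 1
stmt 3: x := x - x  -- replace 0 occurrence(s) of x with (x - x)
  => z <= 1
stmt 2: z := z + x  -- replace 1 occurrence(s) of z with (z + x)
  => ( z + x ) <= 1
stmt 1: x := 4 - x  -- replace 1 occurrence(s) of x with (4 - x)
  => ( z + ( 4 - x ) ) <= 1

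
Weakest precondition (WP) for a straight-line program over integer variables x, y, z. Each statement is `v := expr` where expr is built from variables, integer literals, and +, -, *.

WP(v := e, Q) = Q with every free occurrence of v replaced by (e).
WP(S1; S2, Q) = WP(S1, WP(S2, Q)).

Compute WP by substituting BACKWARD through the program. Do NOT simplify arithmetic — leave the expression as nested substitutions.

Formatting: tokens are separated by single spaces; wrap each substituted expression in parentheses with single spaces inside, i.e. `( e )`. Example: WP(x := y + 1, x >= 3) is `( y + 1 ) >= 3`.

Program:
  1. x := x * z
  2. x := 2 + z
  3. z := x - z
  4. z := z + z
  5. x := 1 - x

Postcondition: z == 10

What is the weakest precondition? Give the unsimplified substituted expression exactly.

Answer: ( ( ( 2 + z ) - z ) + ( ( 2 + z ) - z ) ) == 10

Derivation:
post: z == 10
stmt 5: x := 1 - x  -- replace 0 occurrence(s) of x with (1 - x)
  => z == 10
stmt 4: z := z + z  -- replace 1 occurrence(s) of z with (z + z)
  => ( z + z ) == 10
stmt 3: z := x - z  -- replace 2 occurrence(s) of z with (x - z)
  => ( ( x - z ) + ( x - z ) ) == 10
stmt 2: x := 2 + z  -- replace 2 occurrence(s) of x with (2 + z)
  => ( ( ( 2 + z ) - z ) + ( ( 2 + z ) - z ) ) == 10
stmt 1: x := x * z  -- replace 0 occurrence(s) of x with (x * z)
  => ( ( ( 2 + z ) - z ) + ( ( 2 + z ) - z ) ) == 10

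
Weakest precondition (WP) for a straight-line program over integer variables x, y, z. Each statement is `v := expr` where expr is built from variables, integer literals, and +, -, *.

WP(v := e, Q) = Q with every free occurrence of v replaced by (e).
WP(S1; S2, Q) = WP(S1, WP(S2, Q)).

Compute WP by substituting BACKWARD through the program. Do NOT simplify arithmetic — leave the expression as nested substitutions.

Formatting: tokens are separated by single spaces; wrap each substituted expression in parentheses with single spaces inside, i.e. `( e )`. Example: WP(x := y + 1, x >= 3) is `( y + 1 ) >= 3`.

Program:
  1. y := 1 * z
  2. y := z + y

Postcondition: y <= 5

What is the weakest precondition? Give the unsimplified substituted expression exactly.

post: y <= 5
stmt 2: y := z + y  -- replace 1 occurrence(s) of y with (z + y)
  => ( z + y ) <= 5
stmt 1: y := 1 * z  -- replace 1 occurrence(s) of y with (1 * z)
  => ( z + ( 1 * z ) ) <= 5

Answer: ( z + ( 1 * z ) ) <= 5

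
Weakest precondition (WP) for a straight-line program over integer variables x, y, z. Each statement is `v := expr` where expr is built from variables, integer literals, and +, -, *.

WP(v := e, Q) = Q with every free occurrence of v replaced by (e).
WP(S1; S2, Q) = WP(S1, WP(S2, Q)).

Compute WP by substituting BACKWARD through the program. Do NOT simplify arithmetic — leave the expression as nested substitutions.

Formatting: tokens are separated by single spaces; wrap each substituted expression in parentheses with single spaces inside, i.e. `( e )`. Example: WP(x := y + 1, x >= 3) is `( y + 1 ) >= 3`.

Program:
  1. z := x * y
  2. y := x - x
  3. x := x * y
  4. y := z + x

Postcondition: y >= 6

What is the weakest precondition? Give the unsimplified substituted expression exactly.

post: y >= 6
stmt 4: y := z + x  -- replace 1 occurrence(s) of y with (z + x)
  => ( z + x ) >= 6
stmt 3: x := x * y  -- replace 1 occurrence(s) of x with (x * y)
  => ( z + ( x * y ) ) >= 6
stmt 2: y := x - x  -- replace 1 occurrence(s) of y with (x - x)
  => ( z + ( x * ( x - x ) ) ) >= 6
stmt 1: z := x * y  -- replace 1 occurrence(s) of z with (x * y)
  => ( ( x * y ) + ( x * ( x - x ) ) ) >= 6

Answer: ( ( x * y ) + ( x * ( x - x ) ) ) >= 6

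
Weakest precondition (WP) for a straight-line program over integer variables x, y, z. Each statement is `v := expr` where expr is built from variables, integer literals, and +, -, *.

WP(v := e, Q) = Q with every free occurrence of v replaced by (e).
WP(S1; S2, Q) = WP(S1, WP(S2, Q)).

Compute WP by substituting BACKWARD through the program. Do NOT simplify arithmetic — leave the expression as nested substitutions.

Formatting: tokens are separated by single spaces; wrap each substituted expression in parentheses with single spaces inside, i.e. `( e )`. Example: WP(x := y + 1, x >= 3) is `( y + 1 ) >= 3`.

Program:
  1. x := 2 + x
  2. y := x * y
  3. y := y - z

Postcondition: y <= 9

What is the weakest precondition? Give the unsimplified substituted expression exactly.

post: y <= 9
stmt 3: y := y - z  -- replace 1 occurrence(s) of y with (y - z)
  => ( y - z ) <= 9
stmt 2: y := x * y  -- replace 1 occurrence(s) of y with (x * y)
  => ( ( x * y ) - z ) <= 9
stmt 1: x := 2 + x  -- replace 1 occurrence(s) of x with (2 + x)
  => ( ( ( 2 + x ) * y ) - z ) <= 9

Answer: ( ( ( 2 + x ) * y ) - z ) <= 9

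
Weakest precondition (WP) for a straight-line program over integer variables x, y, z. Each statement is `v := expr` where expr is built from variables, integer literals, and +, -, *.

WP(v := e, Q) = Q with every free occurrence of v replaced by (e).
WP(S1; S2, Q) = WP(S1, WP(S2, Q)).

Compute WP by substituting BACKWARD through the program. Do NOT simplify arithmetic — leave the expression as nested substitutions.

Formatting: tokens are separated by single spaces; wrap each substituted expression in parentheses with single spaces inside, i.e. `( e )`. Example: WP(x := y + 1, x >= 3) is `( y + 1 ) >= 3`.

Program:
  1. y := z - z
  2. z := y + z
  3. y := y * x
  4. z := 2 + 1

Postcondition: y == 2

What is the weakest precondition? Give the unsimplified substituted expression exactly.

post: y == 2
stmt 4: z := 2 + 1  -- replace 0 occurrence(s) of z with (2 + 1)
  => y == 2
stmt 3: y := y * x  -- replace 1 occurrence(s) of y with (y * x)
  => ( y * x ) == 2
stmt 2: z := y + z  -- replace 0 occurrence(s) of z with (y + z)
  => ( y * x ) == 2
stmt 1: y := z - z  -- replace 1 occurrence(s) of y with (z - z)
  => ( ( z - z ) * x ) == 2

Answer: ( ( z - z ) * x ) == 2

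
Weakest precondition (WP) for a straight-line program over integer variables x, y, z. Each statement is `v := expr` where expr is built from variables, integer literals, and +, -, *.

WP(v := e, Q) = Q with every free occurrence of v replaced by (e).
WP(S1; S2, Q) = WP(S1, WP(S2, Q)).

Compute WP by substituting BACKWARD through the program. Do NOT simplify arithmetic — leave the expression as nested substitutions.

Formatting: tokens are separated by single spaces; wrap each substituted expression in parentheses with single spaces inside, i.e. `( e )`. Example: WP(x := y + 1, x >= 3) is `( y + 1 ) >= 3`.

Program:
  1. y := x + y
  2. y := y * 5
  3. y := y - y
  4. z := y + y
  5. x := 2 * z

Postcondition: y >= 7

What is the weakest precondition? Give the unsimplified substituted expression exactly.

Answer: ( ( ( x + y ) * 5 ) - ( ( x + y ) * 5 ) ) >= 7

Derivation:
post: y >= 7
stmt 5: x := 2 * z  -- replace 0 occurrence(s) of x with (2 * z)
  => y >= 7
stmt 4: z := y + y  -- replace 0 occurrence(s) of z with (y + y)
  => y >= 7
stmt 3: y := y - y  -- replace 1 occurrence(s) of y with (y - y)
  => ( y - y ) >= 7
stmt 2: y := y * 5  -- replace 2 occurrence(s) of y with (y * 5)
  => ( ( y * 5 ) - ( y * 5 ) ) >= 7
stmt 1: y := x + y  -- replace 2 occurrence(s) of y with (x + y)
  => ( ( ( x + y ) * 5 ) - ( ( x + y ) * 5 ) ) >= 7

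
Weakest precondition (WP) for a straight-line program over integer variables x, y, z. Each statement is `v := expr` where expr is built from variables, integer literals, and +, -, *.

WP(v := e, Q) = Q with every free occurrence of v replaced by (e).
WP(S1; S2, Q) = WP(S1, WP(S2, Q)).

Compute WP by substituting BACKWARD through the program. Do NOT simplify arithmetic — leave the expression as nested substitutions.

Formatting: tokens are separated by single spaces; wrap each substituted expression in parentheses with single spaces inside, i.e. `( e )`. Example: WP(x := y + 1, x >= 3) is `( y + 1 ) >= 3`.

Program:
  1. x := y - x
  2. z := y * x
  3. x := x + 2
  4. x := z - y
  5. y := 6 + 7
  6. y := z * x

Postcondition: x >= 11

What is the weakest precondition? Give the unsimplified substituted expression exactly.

post: x >= 11
stmt 6: y := z * x  -- replace 0 occurrence(s) of y with (z * x)
  => x >= 11
stmt 5: y := 6 + 7  -- replace 0 occurrence(s) of y with (6 + 7)
  => x >= 11
stmt 4: x := z - y  -- replace 1 occurrence(s) of x with (z - y)
  => ( z - y ) >= 11
stmt 3: x := x + 2  -- replace 0 occurrence(s) of x with (x + 2)
  => ( z - y ) >= 11
stmt 2: z := y * x  -- replace 1 occurrence(s) of z with (y * x)
  => ( ( y * x ) - y ) >= 11
stmt 1: x := y - x  -- replace 1 occurrence(s) of x with (y - x)
  => ( ( y * ( y - x ) ) - y ) >= 11

Answer: ( ( y * ( y - x ) ) - y ) >= 11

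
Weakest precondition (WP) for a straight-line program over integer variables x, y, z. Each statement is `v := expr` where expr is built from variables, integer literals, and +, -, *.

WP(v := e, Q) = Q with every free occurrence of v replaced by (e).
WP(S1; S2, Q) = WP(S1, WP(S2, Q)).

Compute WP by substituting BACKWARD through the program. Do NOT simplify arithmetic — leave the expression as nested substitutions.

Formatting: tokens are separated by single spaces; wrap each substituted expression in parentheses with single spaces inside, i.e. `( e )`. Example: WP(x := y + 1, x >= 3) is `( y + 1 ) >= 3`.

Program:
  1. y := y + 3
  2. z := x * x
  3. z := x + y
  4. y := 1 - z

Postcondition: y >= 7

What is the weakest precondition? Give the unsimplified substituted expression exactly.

Answer: ( 1 - ( x + ( y + 3 ) ) ) >= 7

Derivation:
post: y >= 7
stmt 4: y := 1 - z  -- replace 1 occurrence(s) of y with (1 - z)
  => ( 1 - z ) >= 7
stmt 3: z := x + y  -- replace 1 occurrence(s) of z with (x + y)
  => ( 1 - ( x + y ) ) >= 7
stmt 2: z := x * x  -- replace 0 occurrence(s) of z with (x * x)
  => ( 1 - ( x + y ) ) >= 7
stmt 1: y := y + 3  -- replace 1 occurrence(s) of y with (y + 3)
  => ( 1 - ( x + ( y + 3 ) ) ) >= 7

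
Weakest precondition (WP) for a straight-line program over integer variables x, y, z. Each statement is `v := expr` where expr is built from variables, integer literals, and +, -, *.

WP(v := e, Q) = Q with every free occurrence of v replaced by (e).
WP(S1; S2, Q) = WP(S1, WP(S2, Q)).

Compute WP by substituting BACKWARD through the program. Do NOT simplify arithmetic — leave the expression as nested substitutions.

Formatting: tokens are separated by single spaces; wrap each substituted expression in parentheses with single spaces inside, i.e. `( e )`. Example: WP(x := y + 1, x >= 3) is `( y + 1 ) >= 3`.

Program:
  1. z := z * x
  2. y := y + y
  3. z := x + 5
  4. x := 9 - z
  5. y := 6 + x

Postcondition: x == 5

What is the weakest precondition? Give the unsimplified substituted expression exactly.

Answer: ( 9 - ( x + 5 ) ) == 5

Derivation:
post: x == 5
stmt 5: y := 6 + x  -- replace 0 occurrence(s) of y with (6 + x)
  => x == 5
stmt 4: x := 9 - z  -- replace 1 occurrence(s) of x with (9 - z)
  => ( 9 - z ) == 5
stmt 3: z := x + 5  -- replace 1 occurrence(s) of z with (x + 5)
  => ( 9 - ( x + 5 ) ) == 5
stmt 2: y := y + y  -- replace 0 occurrence(s) of y with (y + y)
  => ( 9 - ( x + 5 ) ) == 5
stmt 1: z := z * x  -- replace 0 occurrence(s) of z with (z * x)
  => ( 9 - ( x + 5 ) ) == 5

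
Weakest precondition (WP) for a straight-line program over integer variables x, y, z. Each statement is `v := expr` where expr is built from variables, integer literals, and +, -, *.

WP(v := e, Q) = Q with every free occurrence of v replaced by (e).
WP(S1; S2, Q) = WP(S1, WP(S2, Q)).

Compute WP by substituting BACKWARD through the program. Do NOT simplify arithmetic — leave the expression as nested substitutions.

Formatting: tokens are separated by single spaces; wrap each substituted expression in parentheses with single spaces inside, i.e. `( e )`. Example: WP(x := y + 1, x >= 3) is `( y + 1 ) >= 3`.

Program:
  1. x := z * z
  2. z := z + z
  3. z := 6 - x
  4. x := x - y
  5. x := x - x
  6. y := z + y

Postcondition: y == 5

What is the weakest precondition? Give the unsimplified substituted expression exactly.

post: y == 5
stmt 6: y := z + y  -- replace 1 occurrence(s) of y with (z + y)
  => ( z + y ) == 5
stmt 5: x := x - x  -- replace 0 occurrence(s) of x with (x - x)
  => ( z + y ) == 5
stmt 4: x := x - y  -- replace 0 occurrence(s) of x with (x - y)
  => ( z + y ) == 5
stmt 3: z := 6 - x  -- replace 1 occurrence(s) of z with (6 - x)
  => ( ( 6 - x ) + y ) == 5
stmt 2: z := z + z  -- replace 0 occurrence(s) of z with (z + z)
  => ( ( 6 - x ) + y ) == 5
stmt 1: x := z * z  -- replace 1 occurrence(s) of x with (z * z)
  => ( ( 6 - ( z * z ) ) + y ) == 5

Answer: ( ( 6 - ( z * z ) ) + y ) == 5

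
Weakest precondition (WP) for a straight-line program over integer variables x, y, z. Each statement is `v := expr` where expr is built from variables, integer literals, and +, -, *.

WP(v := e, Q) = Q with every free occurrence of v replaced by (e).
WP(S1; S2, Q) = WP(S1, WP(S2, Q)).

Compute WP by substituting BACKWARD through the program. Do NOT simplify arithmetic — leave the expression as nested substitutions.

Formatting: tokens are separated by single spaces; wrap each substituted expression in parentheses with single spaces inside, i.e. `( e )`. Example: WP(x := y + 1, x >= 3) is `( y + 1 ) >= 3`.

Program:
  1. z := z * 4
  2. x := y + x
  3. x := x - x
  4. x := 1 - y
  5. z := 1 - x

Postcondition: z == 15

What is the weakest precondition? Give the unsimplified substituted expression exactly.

Answer: ( 1 - ( 1 - y ) ) == 15

Derivation:
post: z == 15
stmt 5: z := 1 - x  -- replace 1 occurrence(s) of z with (1 - x)
  => ( 1 - x ) == 15
stmt 4: x := 1 - y  -- replace 1 occurrence(s) of x with (1 - y)
  => ( 1 - ( 1 - y ) ) == 15
stmt 3: x := x - x  -- replace 0 occurrence(s) of x with (x - x)
  => ( 1 - ( 1 - y ) ) == 15
stmt 2: x := y + x  -- replace 0 occurrence(s) of x with (y + x)
  => ( 1 - ( 1 - y ) ) == 15
stmt 1: z := z * 4  -- replace 0 occurrence(s) of z with (z * 4)
  => ( 1 - ( 1 - y ) ) == 15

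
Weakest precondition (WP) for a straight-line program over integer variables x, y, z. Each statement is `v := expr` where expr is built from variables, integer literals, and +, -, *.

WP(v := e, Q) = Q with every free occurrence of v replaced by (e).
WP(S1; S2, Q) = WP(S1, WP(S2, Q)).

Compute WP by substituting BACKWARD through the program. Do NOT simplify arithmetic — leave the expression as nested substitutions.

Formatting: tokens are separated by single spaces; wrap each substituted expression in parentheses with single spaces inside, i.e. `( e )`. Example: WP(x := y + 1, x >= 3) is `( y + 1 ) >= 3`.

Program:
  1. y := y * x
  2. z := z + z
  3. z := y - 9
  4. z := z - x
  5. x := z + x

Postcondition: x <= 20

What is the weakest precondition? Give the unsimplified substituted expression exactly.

Answer: ( ( ( ( y * x ) - 9 ) - x ) + x ) <= 20

Derivation:
post: x <= 20
stmt 5: x := z + x  -- replace 1 occurrence(s) of x with (z + x)
  => ( z + x ) <= 20
stmt 4: z := z - x  -- replace 1 occurrence(s) of z with (z - x)
  => ( ( z - x ) + x ) <= 20
stmt 3: z := y - 9  -- replace 1 occurrence(s) of z with (y - 9)
  => ( ( ( y - 9 ) - x ) + x ) <= 20
stmt 2: z := z + z  -- replace 0 occurrence(s) of z with (z + z)
  => ( ( ( y - 9 ) - x ) + x ) <= 20
stmt 1: y := y * x  -- replace 1 occurrence(s) of y with (y * x)
  => ( ( ( ( y * x ) - 9 ) - x ) + x ) <= 20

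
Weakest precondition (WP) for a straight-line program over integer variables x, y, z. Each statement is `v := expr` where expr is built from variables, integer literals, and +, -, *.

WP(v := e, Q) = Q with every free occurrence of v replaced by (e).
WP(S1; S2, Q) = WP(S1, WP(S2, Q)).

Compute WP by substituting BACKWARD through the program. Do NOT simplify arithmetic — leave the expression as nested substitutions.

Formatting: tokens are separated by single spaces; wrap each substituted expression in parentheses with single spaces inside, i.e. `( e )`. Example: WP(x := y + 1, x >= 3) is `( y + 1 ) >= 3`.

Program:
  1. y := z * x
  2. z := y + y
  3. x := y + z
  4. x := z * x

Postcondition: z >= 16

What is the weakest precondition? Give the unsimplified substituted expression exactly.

post: z >= 16
stmt 4: x := z * x  -- replace 0 occurrence(s) of x with (z * x)
  => z >= 16
stmt 3: x := y + z  -- replace 0 occurrence(s) of x with (y + z)
  => z >= 16
stmt 2: z := y + y  -- replace 1 occurrence(s) of z with (y + y)
  => ( y + y ) >= 16
stmt 1: y := z * x  -- replace 2 occurrence(s) of y with (z * x)
  => ( ( z * x ) + ( z * x ) ) >= 16

Answer: ( ( z * x ) + ( z * x ) ) >= 16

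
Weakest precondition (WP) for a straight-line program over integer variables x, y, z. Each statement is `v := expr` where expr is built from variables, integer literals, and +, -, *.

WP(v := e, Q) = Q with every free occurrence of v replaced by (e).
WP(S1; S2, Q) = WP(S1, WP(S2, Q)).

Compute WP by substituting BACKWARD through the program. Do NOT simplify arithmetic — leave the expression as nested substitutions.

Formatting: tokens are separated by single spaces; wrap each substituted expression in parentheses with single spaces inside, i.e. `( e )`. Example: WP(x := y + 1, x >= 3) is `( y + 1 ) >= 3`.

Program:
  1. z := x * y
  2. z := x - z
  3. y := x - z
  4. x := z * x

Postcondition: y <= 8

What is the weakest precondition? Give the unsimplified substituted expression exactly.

Answer: ( x - ( x - ( x * y ) ) ) <= 8

Derivation:
post: y <= 8
stmt 4: x := z * x  -- replace 0 occurrence(s) of x with (z * x)
  => y <= 8
stmt 3: y := x - z  -- replace 1 occurrence(s) of y with (x - z)
  => ( x - z ) <= 8
stmt 2: z := x - z  -- replace 1 occurrence(s) of z with (x - z)
  => ( x - ( x - z ) ) <= 8
stmt 1: z := x * y  -- replace 1 occurrence(s) of z with (x * y)
  => ( x - ( x - ( x * y ) ) ) <= 8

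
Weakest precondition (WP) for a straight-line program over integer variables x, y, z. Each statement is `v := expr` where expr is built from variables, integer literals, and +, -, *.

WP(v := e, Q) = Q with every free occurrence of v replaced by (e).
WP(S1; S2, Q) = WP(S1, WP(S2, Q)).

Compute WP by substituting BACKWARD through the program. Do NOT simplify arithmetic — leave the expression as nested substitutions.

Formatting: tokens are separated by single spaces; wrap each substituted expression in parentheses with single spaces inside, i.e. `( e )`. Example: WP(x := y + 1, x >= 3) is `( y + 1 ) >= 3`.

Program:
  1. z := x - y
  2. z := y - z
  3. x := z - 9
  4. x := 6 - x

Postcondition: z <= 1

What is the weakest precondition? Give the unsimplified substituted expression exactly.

post: z <= 1
stmt 4: x := 6 - x  -- replace 0 occurrence(s) of x with (6 - x)
  => z <= 1
stmt 3: x := z - 9  -- replace 0 occurrence(s) of x with (z - 9)
  => z <= 1
stmt 2: z := y - z  -- replace 1 occurrence(s) of z with (y - z)
  => ( y - z ) <= 1
stmt 1: z := x - y  -- replace 1 occurrence(s) of z with (x - y)
  => ( y - ( x - y ) ) <= 1

Answer: ( y - ( x - y ) ) <= 1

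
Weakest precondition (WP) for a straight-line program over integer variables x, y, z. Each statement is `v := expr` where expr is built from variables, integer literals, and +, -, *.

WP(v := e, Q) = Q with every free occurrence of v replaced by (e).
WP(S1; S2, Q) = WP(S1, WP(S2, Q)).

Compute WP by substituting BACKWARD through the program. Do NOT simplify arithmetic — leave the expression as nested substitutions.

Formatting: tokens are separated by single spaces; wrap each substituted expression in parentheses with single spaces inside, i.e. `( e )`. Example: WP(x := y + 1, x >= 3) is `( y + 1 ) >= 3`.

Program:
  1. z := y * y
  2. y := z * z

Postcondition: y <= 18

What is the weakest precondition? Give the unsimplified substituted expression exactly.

post: y <= 18
stmt 2: y := z * z  -- replace 1 occurrence(s) of y with (z * z)
  => ( z * z ) <= 18
stmt 1: z := y * y  -- replace 2 occurrence(s) of z with (y * y)
  => ( ( y * y ) * ( y * y ) ) <= 18

Answer: ( ( y * y ) * ( y * y ) ) <= 18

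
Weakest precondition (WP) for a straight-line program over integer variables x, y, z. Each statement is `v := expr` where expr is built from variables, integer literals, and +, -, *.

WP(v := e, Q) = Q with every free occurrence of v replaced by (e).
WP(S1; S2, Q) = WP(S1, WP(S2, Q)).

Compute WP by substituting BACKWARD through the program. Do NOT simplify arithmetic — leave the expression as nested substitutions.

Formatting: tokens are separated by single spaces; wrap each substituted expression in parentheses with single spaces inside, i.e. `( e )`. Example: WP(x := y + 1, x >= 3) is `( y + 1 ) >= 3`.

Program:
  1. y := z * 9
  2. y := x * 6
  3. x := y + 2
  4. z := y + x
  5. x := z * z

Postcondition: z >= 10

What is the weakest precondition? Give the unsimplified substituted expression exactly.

post: z >= 10
stmt 5: x := z * z  -- replace 0 occurrence(s) of x with (z * z)
  => z >= 10
stmt 4: z := y + x  -- replace 1 occurrence(s) of z with (y + x)
  => ( y + x ) >= 10
stmt 3: x := y + 2  -- replace 1 occurrence(s) of x with (y + 2)
  => ( y + ( y + 2 ) ) >= 10
stmt 2: y := x * 6  -- replace 2 occurrence(s) of y with (x * 6)
  => ( ( x * 6 ) + ( ( x * 6 ) + 2 ) ) >= 10
stmt 1: y := z * 9  -- replace 0 occurrence(s) of y with (z * 9)
  => ( ( x * 6 ) + ( ( x * 6 ) + 2 ) ) >= 10

Answer: ( ( x * 6 ) + ( ( x * 6 ) + 2 ) ) >= 10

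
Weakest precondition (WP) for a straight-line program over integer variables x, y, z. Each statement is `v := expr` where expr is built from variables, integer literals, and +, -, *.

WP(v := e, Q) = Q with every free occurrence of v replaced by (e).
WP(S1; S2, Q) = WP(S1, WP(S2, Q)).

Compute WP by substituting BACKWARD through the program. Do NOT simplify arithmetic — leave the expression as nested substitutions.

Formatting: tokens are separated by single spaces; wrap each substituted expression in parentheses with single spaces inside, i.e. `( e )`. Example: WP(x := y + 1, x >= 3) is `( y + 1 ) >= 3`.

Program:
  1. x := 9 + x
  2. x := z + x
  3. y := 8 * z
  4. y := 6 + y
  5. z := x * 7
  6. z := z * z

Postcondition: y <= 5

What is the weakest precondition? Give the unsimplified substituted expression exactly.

Answer: ( 6 + ( 8 * z ) ) <= 5

Derivation:
post: y <= 5
stmt 6: z := z * z  -- replace 0 occurrence(s) of z with (z * z)
  => y <= 5
stmt 5: z := x * 7  -- replace 0 occurrence(s) of z with (x * 7)
  => y <= 5
stmt 4: y := 6 + y  -- replace 1 occurrence(s) of y with (6 + y)
  => ( 6 + y ) <= 5
stmt 3: y := 8 * z  -- replace 1 occurrence(s) of y with (8 * z)
  => ( 6 + ( 8 * z ) ) <= 5
stmt 2: x := z + x  -- replace 0 occurrence(s) of x with (z + x)
  => ( 6 + ( 8 * z ) ) <= 5
stmt 1: x := 9 + x  -- replace 0 occurrence(s) of x with (9 + x)
  => ( 6 + ( 8 * z ) ) <= 5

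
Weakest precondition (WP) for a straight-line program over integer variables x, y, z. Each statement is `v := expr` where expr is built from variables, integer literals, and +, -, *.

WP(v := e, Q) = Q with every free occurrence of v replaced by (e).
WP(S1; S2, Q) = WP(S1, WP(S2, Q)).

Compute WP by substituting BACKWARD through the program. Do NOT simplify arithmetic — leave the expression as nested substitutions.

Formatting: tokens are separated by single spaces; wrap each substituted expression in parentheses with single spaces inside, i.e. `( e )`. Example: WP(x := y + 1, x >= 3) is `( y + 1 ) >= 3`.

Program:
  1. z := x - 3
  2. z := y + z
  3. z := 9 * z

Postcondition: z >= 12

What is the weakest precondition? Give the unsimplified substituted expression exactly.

Answer: ( 9 * ( y + ( x - 3 ) ) ) >= 12

Derivation:
post: z >= 12
stmt 3: z := 9 * z  -- replace 1 occurrence(s) of z with (9 * z)
  => ( 9 * z ) >= 12
stmt 2: z := y + z  -- replace 1 occurrence(s) of z with (y + z)
  => ( 9 * ( y + z ) ) >= 12
stmt 1: z := x - 3  -- replace 1 occurrence(s) of z with (x - 3)
  => ( 9 * ( y + ( x - 3 ) ) ) >= 12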